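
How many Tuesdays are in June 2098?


June 2098 has 30 days
Anchor: Jan 1, 2098. With p = 2098 - 1 = 2097: (p + p//4 - p//100 + p//400) mod 7 = (2097 + 524 - 20 + 5) mod 7 = 2606 mod 7 = 2 -> Wednesday (Mon=0 ... Sun=6)
Days before June (Jan-May): 151; June 1 index = (2 + 151) mod 7 = 6 -> Sunday
First Tuesday is June 3
Tuesdays: 3, 10, 17, 24

4 Tuesdays


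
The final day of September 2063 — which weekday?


September 2063 has 30 days
Anchor: Jan 1, 2063. With p = 2063 - 1 = 2062: (p + p//4 - p//100 + p//400) mod 7 = (2062 + 515 - 20 + 5) mod 7 = 2562 mod 7 = 0 -> Monday (Mon=0 ... Sun=6)
Days before September (Jan-Aug): 243; September 1 index = (0 + 243) mod 7 = 5 -> Saturday
Last day offset: 30 - 1 = 29 days
Weekday index = (5 + 29) mod 7 = 6

Sunday, September 30


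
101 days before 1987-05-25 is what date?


Start: 1987-05-25, subtract 101 days
Back 25 days from May 25 reaches April 30, 1987 -> 76 left
April 1987 has 30 days -> back to March 31, 1987 -> 46 left
March 1987 has 31 days -> back to February 28, 1987 -> 15 left
February 1987: 28 - 15 = 13 -> lands on February 13

Result: 1987-02-13


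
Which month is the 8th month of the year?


Month 8 of 12

August


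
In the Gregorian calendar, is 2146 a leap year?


Gregorian leap year rule: divisible by 4, but not by 100, unless also by 400.
2146 is not divisible by 4 -> not a leap year

No


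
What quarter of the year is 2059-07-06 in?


Month: July (month 7)
Q1: Jan-Mar, Q2: Apr-Jun, Q3: Jul-Sep, Q4: Oct-Dec

Q3


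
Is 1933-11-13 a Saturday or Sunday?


Anchor: Jan 1, 1933. With p = 1933 - 1 = 1932: (p + p//4 - p//100 + p//400) mod 7 = (1932 + 483 - 19 + 4) mod 7 = 2400 mod 7 = 6 -> Sunday (Mon=0 ... Sun=6)
Day of year: 317; offset = 316
Weekday index = (6 + 316) mod 7 = 0 -> Monday
Weekend days: Saturday, Sunday

No


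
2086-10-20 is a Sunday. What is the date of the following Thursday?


Current: Sunday
Target: Thursday
Days ahead: 4

Next Thursday: 2086-10-24


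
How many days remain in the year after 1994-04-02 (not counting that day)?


Day of year: 92 of 365
Remaining = 365 - 92

273 days


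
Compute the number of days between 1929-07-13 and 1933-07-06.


From 1929-07-13 to 1933-07-06
1929-07-13: days before July = 31 + 28 + 31 + 30 + 31 + 30 = 181 (1929 is not a leap year); day of year = 181 + 13 = 194
1933-07-06: days before July = 31 + 28 + 31 + 30 + 31 + 30 = 181 (1933 is not a leap year); day of year = 181 + 6 = 187
Rest of 1929: 365 - 194 = 171
Full years 1930 (365), 1931 (365), 1932 (366): 1096
Total = 171 + 1096 + 187 = 1454

1454 days


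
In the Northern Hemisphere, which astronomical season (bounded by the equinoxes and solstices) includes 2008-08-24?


Date: August 24
Astronomical Summer (approx.; exact equinox/solstice day varies by year): June 21 to September 21
August 24 falls within the Summer window

Summer


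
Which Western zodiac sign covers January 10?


Date: January 10
Conventional tropical zodiac dates: Capricorn from December 22 onward; Aquarius starts January 20
January 10 falls within the Capricorn range

Capricorn


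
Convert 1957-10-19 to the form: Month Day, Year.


ISO 1957-10-19 parses as year=1957, month=10, day=19
Month 10 -> October

October 19, 1957


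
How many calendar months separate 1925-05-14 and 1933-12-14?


From May 1925 to December 1933
8 years * 12 = 96 months, plus 7 months = 103

103 months


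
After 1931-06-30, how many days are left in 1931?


Day of year: 181 of 365
Remaining = 365 - 181

184 days


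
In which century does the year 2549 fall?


Century = (year - 1) // 100 + 1
= (2549 - 1) // 100 + 1
= 2548 // 100 + 1
= 25 + 1

26th century


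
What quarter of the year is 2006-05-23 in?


Month: May (month 5)
Q1: Jan-Mar, Q2: Apr-Jun, Q3: Jul-Sep, Q4: Oct-Dec

Q2


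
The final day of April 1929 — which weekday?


April 1929 has 30 days
Anchor: Jan 1, 1929. With p = 1929 - 1 = 1928: (p + p//4 - p//100 + p//400) mod 7 = (1928 + 482 - 19 + 4) mod 7 = 2395 mod 7 = 1 -> Tuesday (Mon=0 ... Sun=6)
Days before April (Jan-Mar): 90; April 1 index = (1 + 90) mod 7 = 0 -> Monday
Last day offset: 30 - 1 = 29 days
Weekday index = (0 + 29) mod 7 = 1

Tuesday, April 30


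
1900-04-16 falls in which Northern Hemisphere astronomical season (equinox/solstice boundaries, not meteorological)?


Date: April 16
Astronomical Spring (approx.; exact equinox/solstice day varies by year): March 20 to June 20
April 16 falls within the Spring window

Spring


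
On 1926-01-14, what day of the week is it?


Date: January 14, 1926
Anchor: Jan 1, 1926. With p = 1926 - 1 = 1925: (p + p//4 - p//100 + p//400) mod 7 = (1925 + 481 - 19 + 4) mod 7 = 2391 mod 7 = 4 -> Friday (Mon=0 ... Sun=6)
Days into year = 14 - 1 = 13
Weekday index = (4 + 13) mod 7 = 3

Day of the week: Thursday


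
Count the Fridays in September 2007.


September 2007 has 30 days
Anchor: Jan 1, 2007. With p = 2007 - 1 = 2006: (p + p//4 - p//100 + p//400) mod 7 = (2006 + 501 - 20 + 5) mod 7 = 2492 mod 7 = 0 -> Monday (Mon=0 ... Sun=6)
Days before September (Jan-Aug): 243; September 1 index = (0 + 243) mod 7 = 5 -> Saturday
First Friday is September 7
Fridays: 7, 14, 21, 28

4 Fridays


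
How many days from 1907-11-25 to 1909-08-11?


From 1907-11-25 to 1909-08-11
1907-11-25: days before November = 31 + 28 + 31 + 30 + 31 + 30 + 31 + 31 + 30 + 31 = 304 (1907 is not a leap year); day of year = 304 + 25 = 329
1909-08-11: days before August = 31 + 28 + 31 + 30 + 31 + 30 + 31 = 212 (1909 is not a leap year); day of year = 212 + 11 = 223
Rest of 1907: 365 - 329 = 36
Full years 1908 (366): 366
Total = 36 + 366 + 223 = 625

625 days


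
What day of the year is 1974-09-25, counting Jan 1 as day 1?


Date: September 25, 1974
Days in months 1 through 8: 243
Plus 25 days in September

Day of year: 268


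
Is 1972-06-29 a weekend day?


Anchor: Jan 1, 1972. With p = 1972 - 1 = 1971: (p + p//4 - p//100 + p//400) mod 7 = (1971 + 492 - 19 + 4) mod 7 = 2448 mod 7 = 5 -> Saturday (Mon=0 ... Sun=6)
Day of year: 181; offset = 180
Weekday index = (5 + 180) mod 7 = 3 -> Thursday
Weekend days: Saturday, Sunday

No


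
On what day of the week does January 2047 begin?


Target: January 1, 2047
Anchor: Jan 1, 2047. With p = 2047 - 1 = 2046: (p + p//4 - p//100 + p//400) mod 7 = (2046 + 511 - 20 + 5) mod 7 = 2542 mod 7 = 1 -> Tuesday (Mon=0 ... Sun=6)
Offset from anchor: 0 days
Weekday index = (1 + 0) mod 7 = 1

Tuesday


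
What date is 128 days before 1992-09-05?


Start: 1992-09-05, subtract 128 days
Back 5 days from September 5 reaches August 31, 1992 -> 123 left
August 1992 has 31 days -> back to July 31, 1992 -> 92 left
July 1992 has 31 days -> back to June 30, 1992 -> 61 left
June 1992 has 30 days -> back to May 31, 1992 -> 31 left
May 1992 has 31 days -> back to April 30, 1992 -> 0 left
April 1992: 30 - 0 = 30 -> lands on April 30

Result: 1992-04-30


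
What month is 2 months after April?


April is month 4
4 + 2 = 6

June


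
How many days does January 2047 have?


January 2047

31 days


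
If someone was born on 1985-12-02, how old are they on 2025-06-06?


Birth: 1985-12-02
Reference: 2025-06-06
Year difference: 2025 - 1985 = 40
Birthday not yet reached in 2025, subtract 1

39 years old


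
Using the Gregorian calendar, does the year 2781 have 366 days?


Gregorian leap year rule: divisible by 4, but not by 100, unless also by 400.
2781 is not divisible by 4 -> not a leap year

No


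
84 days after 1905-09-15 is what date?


Start: 1905-09-15, add 84 days
September 1905 has 30 days: 30 - 15 = 15 days to September 30 -> 69 left
October 1905 has 31 days -> 38 left
November 1905 has 30 days -> 8 left
December 1905: 8 <= 31 -> lands on December 8

Result: 1905-12-08


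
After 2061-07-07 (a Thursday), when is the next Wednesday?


Current: Thursday
Target: Wednesday
Days ahead: 6

Next Wednesday: 2061-07-13


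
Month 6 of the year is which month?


Month 6 of 12

June


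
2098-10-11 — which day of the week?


Date: October 11, 2098
Anchor: Jan 1, 2098. With p = 2098 - 1 = 2097: (p + p//4 - p//100 + p//400) mod 7 = (2097 + 524 - 20 + 5) mod 7 = 2606 mod 7 = 2 -> Wednesday (Mon=0 ... Sun=6)
Days before October (Jan-Sep): 273; offset = 273 + 11 - 1 = 283
Weekday index = (2 + 283) mod 7 = 5

Day of the week: Saturday


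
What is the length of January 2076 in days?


January 2076

31 days


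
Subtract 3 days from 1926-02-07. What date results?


Start: 1926-02-07, subtract 3 days
7 - 3 = 4 stays within February 1926

Result: 1926-02-04


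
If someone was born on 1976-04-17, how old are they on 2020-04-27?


Birth: 1976-04-17
Reference: 2020-04-27
Year difference: 2020 - 1976 = 44

44 years old


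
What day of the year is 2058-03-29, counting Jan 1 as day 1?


Date: March 29, 2058
Days in months 1 through 2: 59
Plus 29 days in March

Day of year: 88


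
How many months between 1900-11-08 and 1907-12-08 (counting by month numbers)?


From November 1900 to December 1907
7 years * 12 = 84 months, plus 1 month = 85

85 months


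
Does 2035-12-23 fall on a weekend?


Anchor: Jan 1, 2035. With p = 2035 - 1 = 2034: (p + p//4 - p//100 + p//400) mod 7 = (2034 + 508 - 20 + 5) mod 7 = 2527 mod 7 = 0 -> Monday (Mon=0 ... Sun=6)
Day of year: 357; offset = 356
Weekday index = (0 + 356) mod 7 = 6 -> Sunday
Weekend days: Saturday, Sunday

Yes


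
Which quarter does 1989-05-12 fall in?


Month: May (month 5)
Q1: Jan-Mar, Q2: Apr-Jun, Q3: Jul-Sep, Q4: Oct-Dec

Q2


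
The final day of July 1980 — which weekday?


July 1980 has 31 days
Anchor: Jan 1, 1980. With p = 1980 - 1 = 1979: (p + p//4 - p//100 + p//400) mod 7 = (1979 + 494 - 19 + 4) mod 7 = 2458 mod 7 = 1 -> Tuesday (Mon=0 ... Sun=6)
Days before July (Jan-Jun): 182; July 1 index = (1 + 182) mod 7 = 1 -> Tuesday
Last day offset: 31 - 1 = 30 days
Weekday index = (1 + 30) mod 7 = 3

Thursday, July 31


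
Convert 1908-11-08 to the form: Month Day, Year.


ISO 1908-11-08 parses as year=1908, month=11, day=08
Month 11 -> November

November 8, 1908


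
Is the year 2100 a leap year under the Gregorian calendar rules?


Gregorian leap year rule: divisible by 4, but not by 100, unless also by 400.
2100 is divisible by 100 but not 400 -> not a leap year

No


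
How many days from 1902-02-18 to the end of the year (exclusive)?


Day of year: 49 of 365
Remaining = 365 - 49

316 days


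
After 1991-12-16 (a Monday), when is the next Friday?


Current: Monday
Target: Friday
Days ahead: 4

Next Friday: 1991-12-20


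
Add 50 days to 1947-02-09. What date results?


Start: 1947-02-09, add 50 days
February 1947 has 28 days: 28 - 9 = 19 days to February 28 -> 31 left
March 1947: 31 <= 31 -> lands on March 31

Result: 1947-03-31


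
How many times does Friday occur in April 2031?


April 2031 has 30 days
Anchor: Jan 1, 2031. With p = 2031 - 1 = 2030: (p + p//4 - p//100 + p//400) mod 7 = (2030 + 507 - 20 + 5) mod 7 = 2522 mod 7 = 2 -> Wednesday (Mon=0 ... Sun=6)
Days before April (Jan-Mar): 90; April 1 index = (2 + 90) mod 7 = 1 -> Tuesday
First Friday is April 4
Fridays: 4, 11, 18, 25

4 Fridays


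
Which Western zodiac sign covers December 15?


Date: December 15
Conventional tropical zodiac dates: Sagittarius from November 22 onward; Capricorn starts December 22
December 15 falls within the Sagittarius range

Sagittarius


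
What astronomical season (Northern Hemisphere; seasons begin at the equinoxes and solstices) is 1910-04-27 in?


Date: April 27
Astronomical Spring (approx.; exact equinox/solstice day varies by year): March 20 to June 20
April 27 falls within the Spring window

Spring


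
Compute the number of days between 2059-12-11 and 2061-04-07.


From 2059-12-11 to 2061-04-07
2059-12-11: days before December = 31 + 28 + 31 + 30 + 31 + 30 + 31 + 31 + 30 + 31 + 30 = 334 (2059 is not a leap year); day of year = 334 + 11 = 345
2061-04-07: days before April = 31 + 28 + 31 = 90 (2061 is not a leap year); day of year = 90 + 7 = 97
Rest of 2059: 365 - 345 = 20
Full years 2060 (366): 366
Total = 20 + 366 + 97 = 483

483 days


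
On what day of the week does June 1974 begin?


Target: June 1, 1974
Anchor: Jan 1, 1974. With p = 1974 - 1 = 1973: (p + p//4 - p//100 + p//400) mod 7 = (1973 + 493 - 19 + 4) mod 7 = 2451 mod 7 = 1 -> Tuesday (Mon=0 ... Sun=6)
Days before June (Jan-May): 151 days
Weekday index = (1 + 151) mod 7 = 5

Saturday


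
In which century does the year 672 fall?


Century = (year - 1) // 100 + 1
= (672 - 1) // 100 + 1
= 671 // 100 + 1
= 6 + 1

7th century


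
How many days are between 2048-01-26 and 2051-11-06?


From 2048-01-26 to 2051-11-06
2048-01-26: day of year = 26
2051-11-06: days before November = 31 + 28 + 31 + 30 + 31 + 30 + 31 + 31 + 30 + 31 = 304 (2051 is not a leap year); day of year = 304 + 6 = 310
Rest of 2048: 366 - 26 = 340
Full years 2049 (365), 2050 (365): 730
Total = 340 + 730 + 310 = 1380

1380 days


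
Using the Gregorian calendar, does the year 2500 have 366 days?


Gregorian leap year rule: divisible by 4, but not by 100, unless also by 400.
2500 is divisible by 100 but not 400 -> not a leap year

No


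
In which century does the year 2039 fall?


Century = (year - 1) // 100 + 1
= (2039 - 1) // 100 + 1
= 2038 // 100 + 1
= 20 + 1

21st century


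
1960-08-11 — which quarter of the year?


Month: August (month 8)
Q1: Jan-Mar, Q2: Apr-Jun, Q3: Jul-Sep, Q4: Oct-Dec

Q3


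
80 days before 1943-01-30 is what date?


Start: 1943-01-30, subtract 80 days
Back 30 days from January 30 reaches December 31, 1942 -> 50 left
December 1942 has 31 days -> back to November 30, 1942 -> 19 left
November 1942: 30 - 19 = 11 -> lands on November 11

Result: 1942-11-11


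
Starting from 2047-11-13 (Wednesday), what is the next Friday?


Current: Wednesday
Target: Friday
Days ahead: 2

Next Friday: 2047-11-15


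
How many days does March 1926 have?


March 1926

31 days


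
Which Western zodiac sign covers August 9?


Date: August 9
Conventional tropical zodiac dates: Leo from July 23 onward; Virgo starts August 23
August 9 falls within the Leo range

Leo


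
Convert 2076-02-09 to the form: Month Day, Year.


ISO 2076-02-09 parses as year=2076, month=02, day=09
Month 2 -> February

February 9, 2076


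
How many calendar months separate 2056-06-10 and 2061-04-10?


From June 2056 to April 2061
5 years * 12 = 60 months, minus 2 months = 58

58 months


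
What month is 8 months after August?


August is month 8
8 + 8 = 16; wrap: 16 - 12 = 4

April


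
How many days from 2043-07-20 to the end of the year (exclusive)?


Day of year: 201 of 365
Remaining = 365 - 201

164 days


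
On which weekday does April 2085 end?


April 2085 has 30 days
Anchor: Jan 1, 2085. With p = 2085 - 1 = 2084: (p + p//4 - p//100 + p//400) mod 7 = (2084 + 521 - 20 + 5) mod 7 = 2590 mod 7 = 0 -> Monday (Mon=0 ... Sun=6)
Days before April (Jan-Mar): 90; April 1 index = (0 + 90) mod 7 = 6 -> Sunday
Last day offset: 30 - 1 = 29 days
Weekday index = (6 + 29) mod 7 = 0

Monday, April 30


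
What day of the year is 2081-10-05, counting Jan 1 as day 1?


Date: October 5, 2081
Days in months 1 through 9: 273
Plus 5 days in October

Day of year: 278


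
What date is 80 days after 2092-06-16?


Start: 2092-06-16, add 80 days
June 2092 has 30 days: 30 - 16 = 14 days to June 30 -> 66 left
July 2092 has 31 days -> 35 left
August 2092 has 31 days -> 4 left
September 2092: 4 <= 30 -> lands on September 4

Result: 2092-09-04


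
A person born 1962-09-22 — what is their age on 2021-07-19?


Birth: 1962-09-22
Reference: 2021-07-19
Year difference: 2021 - 1962 = 59
Birthday not yet reached in 2021, subtract 1

58 years old


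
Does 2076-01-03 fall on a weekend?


Anchor: Jan 1, 2076. With p = 2076 - 1 = 2075: (p + p//4 - p//100 + p//400) mod 7 = (2075 + 518 - 20 + 5) mod 7 = 2578 mod 7 = 2 -> Wednesday (Mon=0 ... Sun=6)
Day of year: 3; offset = 2
Weekday index = (2 + 2) mod 7 = 4 -> Friday
Weekend days: Saturday, Sunday

No


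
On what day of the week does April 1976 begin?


Target: April 1, 1976
Anchor: Jan 1, 1976. With p = 1976 - 1 = 1975: (p + p//4 - p//100 + p//400) mod 7 = (1975 + 493 - 19 + 4) mod 7 = 2453 mod 7 = 3 -> Thursday (Mon=0 ... Sun=6)
Days before April (Jan-Mar): 91 days
Weekday index = (3 + 91) mod 7 = 3

Thursday


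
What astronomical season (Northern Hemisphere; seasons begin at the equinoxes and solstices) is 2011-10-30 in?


Date: October 30
Astronomical Autumn (approx.; exact equinox/solstice day varies by year): September 22 to December 20
October 30 falls within the Autumn window

Autumn


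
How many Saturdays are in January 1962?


January 1962 has 31 days
Anchor: Jan 1, 1962. With p = 1962 - 1 = 1961: (p + p//4 - p//100 + p//400) mod 7 = (1961 + 490 - 19 + 4) mod 7 = 2436 mod 7 = 0 -> Monday (Mon=0 ... Sun=6)
January 1 is the anchor itself -> Monday
First Saturday is January 6
Saturdays: 6, 13, 20, 27

4 Saturdays


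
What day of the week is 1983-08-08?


Date: August 8, 1983
Anchor: Jan 1, 1983. With p = 1983 - 1 = 1982: (p + p//4 - p//100 + p//400) mod 7 = (1982 + 495 - 19 + 4) mod 7 = 2462 mod 7 = 5 -> Saturday (Mon=0 ... Sun=6)
Days before August (Jan-Jul): 212; offset = 212 + 8 - 1 = 219
Weekday index = (5 + 219) mod 7 = 0

Day of the week: Monday


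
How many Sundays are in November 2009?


November 2009 has 30 days
Anchor: Jan 1, 2009. With p = 2009 - 1 = 2008: (p + p//4 - p//100 + p//400) mod 7 = (2008 + 502 - 20 + 5) mod 7 = 2495 mod 7 = 3 -> Thursday (Mon=0 ... Sun=6)
Days before November (Jan-Oct): 304; November 1 index = (3 + 304) mod 7 = 6 -> Sunday
First Sunday is November 1
Sundays: 1, 8, 15, 22, 29

5 Sundays


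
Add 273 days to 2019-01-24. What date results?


Start: 2019-01-24, add 273 days
January 2019 has 31 days: 31 - 24 = 7 days to January 31 -> 266 left
February 2019 has 28 days -> 238 left
March 2019 has 31 days -> 207 left
April 2019 has 30 days -> 177 left
May 2019 has 31 days -> 146 left
June 2019 has 30 days -> 116 left
July 2019 has 31 days -> 85 left
August 2019 has 31 days -> 54 left
September 2019 has 30 days -> 24 left
October 2019: 24 <= 31 -> lands on October 24

Result: 2019-10-24


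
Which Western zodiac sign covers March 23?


Date: March 23
Conventional tropical zodiac dates: Aries from March 21 onward; Taurus starts April 20
March 23 falls within the Aries range

Aries


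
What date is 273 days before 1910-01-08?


Start: 1910-01-08, subtract 273 days
Back 8 days from January 8 reaches December 31, 1909 -> 265 left
December 1909 has 31 days -> back to November 30, 1909 -> 234 left
November 1909 has 30 days -> back to October 31, 1909 -> 204 left
October 1909 has 31 days -> back to September 30, 1909 -> 173 left
September 1909 has 30 days -> back to August 31, 1909 -> 143 left
August 1909 has 31 days -> back to July 31, 1909 -> 112 left
July 1909 has 31 days -> back to June 30, 1909 -> 81 left
June 1909 has 30 days -> back to May 31, 1909 -> 51 left
May 1909 has 31 days -> back to April 30, 1909 -> 20 left
April 1909: 30 - 20 = 10 -> lands on April 10

Result: 1909-04-10


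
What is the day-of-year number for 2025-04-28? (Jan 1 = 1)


Date: April 28, 2025
Days in months 1 through 3: 90
Plus 28 days in April

Day of year: 118


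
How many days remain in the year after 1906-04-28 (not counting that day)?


Day of year: 118 of 365
Remaining = 365 - 118

247 days


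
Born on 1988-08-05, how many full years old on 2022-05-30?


Birth: 1988-08-05
Reference: 2022-05-30
Year difference: 2022 - 1988 = 34
Birthday not yet reached in 2022, subtract 1

33 years old


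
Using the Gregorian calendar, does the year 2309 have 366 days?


Gregorian leap year rule: divisible by 4, but not by 100, unless also by 400.
2309 is not divisible by 4 -> not a leap year

No


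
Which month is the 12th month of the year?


Month 12 of 12

December


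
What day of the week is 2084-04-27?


Date: April 27, 2084
Anchor: Jan 1, 2084. With p = 2084 - 1 = 2083: (p + p//4 - p//100 + p//400) mod 7 = (2083 + 520 - 20 + 5) mod 7 = 2588 mod 7 = 5 -> Saturday (Mon=0 ... Sun=6)
Days before April (Jan-Mar): 91; offset = 91 + 27 - 1 = 117
Weekday index = (5 + 117) mod 7 = 3

Day of the week: Thursday


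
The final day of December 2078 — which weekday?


December 2078 has 31 days
Anchor: Jan 1, 2078. With p = 2078 - 1 = 2077: (p + p//4 - p//100 + p//400) mod 7 = (2077 + 519 - 20 + 5) mod 7 = 2581 mod 7 = 5 -> Saturday (Mon=0 ... Sun=6)
Days before December (Jan-Nov): 334; December 1 index = (5 + 334) mod 7 = 3 -> Thursday
Last day offset: 31 - 1 = 30 days
Weekday index = (3 + 30) mod 7 = 5

Saturday, December 31


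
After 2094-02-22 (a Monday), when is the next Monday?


Current: Monday
Target: Monday
Days ahead: 7

Next Monday: 2094-03-01


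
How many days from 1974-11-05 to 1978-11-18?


From 1974-11-05 to 1978-11-18
1974-11-05: days before November = 31 + 28 + 31 + 30 + 31 + 30 + 31 + 31 + 30 + 31 = 304 (1974 is not a leap year); day of year = 304 + 5 = 309
1978-11-18: days before November = 31 + 28 + 31 + 30 + 31 + 30 + 31 + 31 + 30 + 31 = 304 (1978 is not a leap year); day of year = 304 + 18 = 322
Rest of 1974: 365 - 309 = 56
Full years 1975 (365), 1976 (366), 1977 (365): 1096
Total = 56 + 1096 + 322 = 1474

1474 days


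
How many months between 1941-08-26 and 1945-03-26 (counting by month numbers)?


From August 1941 to March 1945
4 years * 12 = 48 months, minus 5 months = 43

43 months


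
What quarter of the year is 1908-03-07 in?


Month: March (month 3)
Q1: Jan-Mar, Q2: Apr-Jun, Q3: Jul-Sep, Q4: Oct-Dec

Q1


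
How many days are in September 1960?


September 1960

30 days


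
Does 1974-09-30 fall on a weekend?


Anchor: Jan 1, 1974. With p = 1974 - 1 = 1973: (p + p//4 - p//100 + p//400) mod 7 = (1973 + 493 - 19 + 4) mod 7 = 2451 mod 7 = 1 -> Tuesday (Mon=0 ... Sun=6)
Day of year: 273; offset = 272
Weekday index = (1 + 272) mod 7 = 0 -> Monday
Weekend days: Saturday, Sunday

No


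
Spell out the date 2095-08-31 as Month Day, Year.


ISO 2095-08-31 parses as year=2095, month=08, day=31
Month 8 -> August

August 31, 2095


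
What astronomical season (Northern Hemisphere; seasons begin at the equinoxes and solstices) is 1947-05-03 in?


Date: May 3
Astronomical Spring (approx.; exact equinox/solstice day varies by year): March 20 to June 20
May 3 falls within the Spring window

Spring


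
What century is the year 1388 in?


Century = (year - 1) // 100 + 1
= (1388 - 1) // 100 + 1
= 1387 // 100 + 1
= 13 + 1

14th century


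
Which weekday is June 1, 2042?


Target: June 1, 2042
Anchor: Jan 1, 2042. With p = 2042 - 1 = 2041: (p + p//4 - p//100 + p//400) mod 7 = (2041 + 510 - 20 + 5) mod 7 = 2536 mod 7 = 2 -> Wednesday (Mon=0 ... Sun=6)
Days before June (Jan-May): 151 days
Weekday index = (2 + 151) mod 7 = 6

Sunday


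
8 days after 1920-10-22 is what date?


Start: 1920-10-22, add 8 days
October 1920 has 31 days; 22 + 8 = 30 stays within October

Result: 1920-10-30


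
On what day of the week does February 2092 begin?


Target: February 1, 2092
Anchor: Jan 1, 2092. With p = 2092 - 1 = 2091: (p + p//4 - p//100 + p//400) mod 7 = (2091 + 522 - 20 + 5) mod 7 = 2598 mod 7 = 1 -> Tuesday (Mon=0 ... Sun=6)
Days before February (Jan): 31 days
Weekday index = (1 + 31) mod 7 = 4

Friday


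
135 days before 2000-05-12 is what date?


Start: 2000-05-12, subtract 135 days
Back 12 days from May 12 reaches April 30, 2000 -> 123 left
April 2000 has 30 days -> back to March 31, 2000 -> 93 left
March 2000 has 31 days -> back to February 29, 2000 -> 62 left
February 2000 has 29 days -> back to January 31, 2000 -> 33 left
January 2000 has 31 days -> back to December 31, 1999 -> 2 left
December 1999: 31 - 2 = 29 -> lands on December 29

Result: 1999-12-29


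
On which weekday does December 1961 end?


December 1961 has 31 days
Anchor: Jan 1, 1961. With p = 1961 - 1 = 1960: (p + p//4 - p//100 + p//400) mod 7 = (1960 + 490 - 19 + 4) mod 7 = 2435 mod 7 = 6 -> Sunday (Mon=0 ... Sun=6)
Days before December (Jan-Nov): 334; December 1 index = (6 + 334) mod 7 = 4 -> Friday
Last day offset: 31 - 1 = 30 days
Weekday index = (4 + 30) mod 7 = 6

Sunday, December 31


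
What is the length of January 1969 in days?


January 1969

31 days


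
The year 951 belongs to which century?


Century = (year - 1) // 100 + 1
= (951 - 1) // 100 + 1
= 950 // 100 + 1
= 9 + 1

10th century


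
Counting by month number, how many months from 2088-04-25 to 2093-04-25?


From April 2088 to April 2093
5 years * 12 = 60 months = 60

60 months


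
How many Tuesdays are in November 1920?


November 1920 has 30 days
Anchor: Jan 1, 1920. With p = 1920 - 1 = 1919: (p + p//4 - p//100 + p//400) mod 7 = (1919 + 479 - 19 + 4) mod 7 = 2383 mod 7 = 3 -> Thursday (Mon=0 ... Sun=6)
Days before November (Jan-Oct): 305; November 1 index = (3 + 305) mod 7 = 0 -> Monday
First Tuesday is November 2
Tuesdays: 2, 9, 16, 23, 30

5 Tuesdays


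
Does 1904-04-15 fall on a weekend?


Anchor: Jan 1, 1904. With p = 1904 - 1 = 1903: (p + p//4 - p//100 + p//400) mod 7 = (1903 + 475 - 19 + 4) mod 7 = 2363 mod 7 = 4 -> Friday (Mon=0 ... Sun=6)
Day of year: 106; offset = 105
Weekday index = (4 + 105) mod 7 = 4 -> Friday
Weekend days: Saturday, Sunday

No


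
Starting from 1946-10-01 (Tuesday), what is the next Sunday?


Current: Tuesday
Target: Sunday
Days ahead: 5

Next Sunday: 1946-10-06


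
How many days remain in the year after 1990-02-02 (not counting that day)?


Day of year: 33 of 365
Remaining = 365 - 33

332 days


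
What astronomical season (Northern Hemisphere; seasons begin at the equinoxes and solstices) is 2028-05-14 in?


Date: May 14
Astronomical Spring (approx.; exact equinox/solstice day varies by year): March 20 to June 20
May 14 falls within the Spring window

Spring


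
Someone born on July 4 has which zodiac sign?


Date: July 4
Conventional tropical zodiac dates: Cancer from June 21 onward; Leo starts July 23
July 4 falls within the Cancer range

Cancer


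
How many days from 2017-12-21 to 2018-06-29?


From 2017-12-21 to 2018-06-29
2017-12-21: days before December = 31 + 28 + 31 + 30 + 31 + 30 + 31 + 31 + 30 + 31 + 30 = 334 (2017 is not a leap year); day of year = 334 + 21 = 355
2018-06-29: days before June = 31 + 28 + 31 + 30 + 31 = 151 (2018 is not a leap year); day of year = 151 + 29 = 180
Rest of 2017: 365 - 355 = 10
Total = 10 + 180 = 190

190 days


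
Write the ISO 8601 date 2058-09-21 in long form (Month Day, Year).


ISO 2058-09-21 parses as year=2058, month=09, day=21
Month 9 -> September

September 21, 2058


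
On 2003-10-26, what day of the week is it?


Date: October 26, 2003
Anchor: Jan 1, 2003. With p = 2003 - 1 = 2002: (p + p//4 - p//100 + p//400) mod 7 = (2002 + 500 - 20 + 5) mod 7 = 2487 mod 7 = 2 -> Wednesday (Mon=0 ... Sun=6)
Days before October (Jan-Sep): 273; offset = 273 + 26 - 1 = 298
Weekday index = (2 + 298) mod 7 = 6

Day of the week: Sunday


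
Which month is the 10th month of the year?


Month 10 of 12

October


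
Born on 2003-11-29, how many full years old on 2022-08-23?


Birth: 2003-11-29
Reference: 2022-08-23
Year difference: 2022 - 2003 = 19
Birthday not yet reached in 2022, subtract 1

18 years old


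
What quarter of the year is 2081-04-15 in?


Month: April (month 4)
Q1: Jan-Mar, Q2: Apr-Jun, Q3: Jul-Sep, Q4: Oct-Dec

Q2


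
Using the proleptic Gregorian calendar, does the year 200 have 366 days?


Gregorian leap year rule: divisible by 4, but not by 100, unless also by 400.
200 is divisible by 100 but not 400 -> not a leap year

No


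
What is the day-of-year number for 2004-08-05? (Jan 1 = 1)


Date: August 5, 2004
Days in months 1 through 7: 213
Plus 5 days in August

Day of year: 218


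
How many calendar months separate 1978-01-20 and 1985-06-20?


From January 1978 to June 1985
7 years * 12 = 84 months, plus 5 months = 89

89 months


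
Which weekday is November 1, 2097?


Target: November 1, 2097
Anchor: Jan 1, 2097. With p = 2097 - 1 = 2096: (p + p//4 - p//100 + p//400) mod 7 = (2096 + 524 - 20 + 5) mod 7 = 2605 mod 7 = 1 -> Tuesday (Mon=0 ... Sun=6)
Days before November (Jan-Oct): 304 days
Weekday index = (1 + 304) mod 7 = 4

Friday


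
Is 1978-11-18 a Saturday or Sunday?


Anchor: Jan 1, 1978. With p = 1978 - 1 = 1977: (p + p//4 - p//100 + p//400) mod 7 = (1977 + 494 - 19 + 4) mod 7 = 2456 mod 7 = 6 -> Sunday (Mon=0 ... Sun=6)
Day of year: 322; offset = 321
Weekday index = (6 + 321) mod 7 = 5 -> Saturday
Weekend days: Saturday, Sunday

Yes


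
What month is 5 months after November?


November is month 11
11 + 5 = 16; wrap: 16 - 12 = 4

April


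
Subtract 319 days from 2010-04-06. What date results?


Start: 2010-04-06, subtract 319 days
Back 6 days from April 6 reaches March 31, 2010 -> 313 left
March 2010 has 31 days -> back to February 28, 2010 -> 282 left
February 2010 has 28 days -> back to January 31, 2010 -> 254 left
January 2010 has 31 days -> back to December 31, 2009 -> 223 left
December 2009 has 31 days -> back to November 30, 2009 -> 192 left
November 2009 has 30 days -> back to October 31, 2009 -> 162 left
October 2009 has 31 days -> back to September 30, 2009 -> 131 left
September 2009 has 30 days -> back to August 31, 2009 -> 101 left
August 2009 has 31 days -> back to July 31, 2009 -> 70 left
July 2009 has 31 days -> back to June 30, 2009 -> 39 left
June 2009 has 30 days -> back to May 31, 2009 -> 9 left
May 2009: 31 - 9 = 22 -> lands on May 22

Result: 2009-05-22


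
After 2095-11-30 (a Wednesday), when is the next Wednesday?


Current: Wednesday
Target: Wednesday
Days ahead: 7

Next Wednesday: 2095-12-07


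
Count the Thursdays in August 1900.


August 1900 has 31 days
Anchor: Jan 1, 1900. With p = 1900 - 1 = 1899: (p + p//4 - p//100 + p//400) mod 7 = (1899 + 474 - 18 + 4) mod 7 = 2359 mod 7 = 0 -> Monday (Mon=0 ... Sun=6)
Days before August (Jan-Jul): 212; August 1 index = (0 + 212) mod 7 = 2 -> Wednesday
First Thursday is August 2
Thursdays: 2, 9, 16, 23, 30

5 Thursdays


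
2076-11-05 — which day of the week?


Date: November 5, 2076
Anchor: Jan 1, 2076. With p = 2076 - 1 = 2075: (p + p//4 - p//100 + p//400) mod 7 = (2075 + 518 - 20 + 5) mod 7 = 2578 mod 7 = 2 -> Wednesday (Mon=0 ... Sun=6)
Days before November (Jan-Oct): 305; offset = 305 + 5 - 1 = 309
Weekday index = (2 + 309) mod 7 = 3

Day of the week: Thursday


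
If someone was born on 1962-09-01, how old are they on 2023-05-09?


Birth: 1962-09-01
Reference: 2023-05-09
Year difference: 2023 - 1962 = 61
Birthday not yet reached in 2023, subtract 1

60 years old


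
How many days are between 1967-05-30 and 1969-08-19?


From 1967-05-30 to 1969-08-19
1967-05-30: days before May = 31 + 28 + 31 + 30 = 120 (1967 is not a leap year); day of year = 120 + 30 = 150
1969-08-19: days before August = 31 + 28 + 31 + 30 + 31 + 30 + 31 = 212 (1969 is not a leap year); day of year = 212 + 19 = 231
Rest of 1967: 365 - 150 = 215
Full years 1968 (366): 366
Total = 215 + 366 + 231 = 812

812 days


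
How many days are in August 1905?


August 1905

31 days


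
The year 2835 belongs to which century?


Century = (year - 1) // 100 + 1
= (2835 - 1) // 100 + 1
= 2834 // 100 + 1
= 28 + 1

29th century


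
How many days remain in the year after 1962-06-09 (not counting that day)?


Day of year: 160 of 365
Remaining = 365 - 160

205 days


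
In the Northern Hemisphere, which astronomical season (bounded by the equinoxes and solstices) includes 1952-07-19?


Date: July 19
Astronomical Summer (approx.; exact equinox/solstice day varies by year): June 21 to September 21
July 19 falls within the Summer window

Summer


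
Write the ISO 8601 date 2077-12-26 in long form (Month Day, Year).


ISO 2077-12-26 parses as year=2077, month=12, day=26
Month 12 -> December

December 26, 2077


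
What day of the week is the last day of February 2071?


February 2071 has 28 days
Anchor: Jan 1, 2071. With p = 2071 - 1 = 2070: (p + p//4 - p//100 + p//400) mod 7 = (2070 + 517 - 20 + 5) mod 7 = 2572 mod 7 = 3 -> Thursday (Mon=0 ... Sun=6)
Days before February (Jan): 31; February 1 index = (3 + 31) mod 7 = 6 -> Sunday
Last day offset: 28 - 1 = 27 days
Weekday index = (6 + 27) mod 7 = 5

Saturday, February 28


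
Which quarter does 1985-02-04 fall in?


Month: February (month 2)
Q1: Jan-Mar, Q2: Apr-Jun, Q3: Jul-Sep, Q4: Oct-Dec

Q1


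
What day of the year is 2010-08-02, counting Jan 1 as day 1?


Date: August 2, 2010
Days in months 1 through 7: 212
Plus 2 days in August

Day of year: 214


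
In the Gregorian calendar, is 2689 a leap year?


Gregorian leap year rule: divisible by 4, but not by 100, unless also by 400.
2689 is not divisible by 4 -> not a leap year

No


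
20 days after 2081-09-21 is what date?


Start: 2081-09-21, add 20 days
September 2081 has 30 days: 30 - 21 = 9 days to September 30 -> 11 left
October 2081: 11 <= 31 -> lands on October 11

Result: 2081-10-11


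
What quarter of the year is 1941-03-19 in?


Month: March (month 3)
Q1: Jan-Mar, Q2: Apr-Jun, Q3: Jul-Sep, Q4: Oct-Dec

Q1


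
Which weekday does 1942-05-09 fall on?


Date: May 9, 1942
Anchor: Jan 1, 1942. With p = 1942 - 1 = 1941: (p + p//4 - p//100 + p//400) mod 7 = (1941 + 485 - 19 + 4) mod 7 = 2411 mod 7 = 3 -> Thursday (Mon=0 ... Sun=6)
Days before May (Jan-Apr): 120; offset = 120 + 9 - 1 = 128
Weekday index = (3 + 128) mod 7 = 5

Day of the week: Saturday


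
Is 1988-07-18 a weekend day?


Anchor: Jan 1, 1988. With p = 1988 - 1 = 1987: (p + p//4 - p//100 + p//400) mod 7 = (1987 + 496 - 19 + 4) mod 7 = 2468 mod 7 = 4 -> Friday (Mon=0 ... Sun=6)
Day of year: 200; offset = 199
Weekday index = (4 + 199) mod 7 = 0 -> Monday
Weekend days: Saturday, Sunday

No


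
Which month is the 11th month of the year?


Month 11 of 12

November


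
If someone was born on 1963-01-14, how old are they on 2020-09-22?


Birth: 1963-01-14
Reference: 2020-09-22
Year difference: 2020 - 1963 = 57

57 years old


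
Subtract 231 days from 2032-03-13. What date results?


Start: 2032-03-13, subtract 231 days
Back 13 days from March 13 reaches February 29, 2032 -> 218 left
February 2032 has 29 days -> back to January 31, 2032 -> 189 left
January 2032 has 31 days -> back to December 31, 2031 -> 158 left
December 2031 has 31 days -> back to November 30, 2031 -> 127 left
November 2031 has 30 days -> back to October 31, 2031 -> 97 left
October 2031 has 31 days -> back to September 30, 2031 -> 66 left
September 2031 has 30 days -> back to August 31, 2031 -> 36 left
August 2031 has 31 days -> back to July 31, 2031 -> 5 left
July 2031: 31 - 5 = 26 -> lands on July 26

Result: 2031-07-26


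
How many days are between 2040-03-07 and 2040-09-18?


From 2040-03-07 to 2040-09-18
2040-03-07: days before March = 31 + 29 = 60 (2040 is a leap year); day of year = 60 + 7 = 67
2040-09-18: days before September = 31 + 29 + 31 + 30 + 31 + 30 + 31 + 31 = 244 (2040 is a leap year); day of year = 244 + 18 = 262
Same year: 262 - 67 = 195

195 days


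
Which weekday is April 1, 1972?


Target: April 1, 1972
Anchor: Jan 1, 1972. With p = 1972 - 1 = 1971: (p + p//4 - p//100 + p//400) mod 7 = (1971 + 492 - 19 + 4) mod 7 = 2448 mod 7 = 5 -> Saturday (Mon=0 ... Sun=6)
Days before April (Jan-Mar): 91 days
Weekday index = (5 + 91) mod 7 = 5

Saturday


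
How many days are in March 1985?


March 1985

31 days


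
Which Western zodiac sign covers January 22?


Date: January 22
Conventional tropical zodiac dates: Aquarius from January 20 onward; Pisces starts February 19
January 22 falls within the Aquarius range

Aquarius


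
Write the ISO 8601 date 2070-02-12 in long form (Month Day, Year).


ISO 2070-02-12 parses as year=2070, month=02, day=12
Month 2 -> February

February 12, 2070


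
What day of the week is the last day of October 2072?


October 2072 has 31 days
Anchor: Jan 1, 2072. With p = 2072 - 1 = 2071: (p + p//4 - p//100 + p//400) mod 7 = (2071 + 517 - 20 + 5) mod 7 = 2573 mod 7 = 4 -> Friday (Mon=0 ... Sun=6)
Days before October (Jan-Sep): 274; October 1 index = (4 + 274) mod 7 = 5 -> Saturday
Last day offset: 31 - 1 = 30 days
Weekday index = (5 + 30) mod 7 = 0

Monday, October 31


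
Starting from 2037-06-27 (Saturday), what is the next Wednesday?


Current: Saturday
Target: Wednesday
Days ahead: 4

Next Wednesday: 2037-07-01


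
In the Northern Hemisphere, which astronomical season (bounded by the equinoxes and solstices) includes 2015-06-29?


Date: June 29
Astronomical Summer (approx.; exact equinox/solstice day varies by year): June 21 to September 21
June 29 falls within the Summer window

Summer


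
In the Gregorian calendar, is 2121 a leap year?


Gregorian leap year rule: divisible by 4, but not by 100, unless also by 400.
2121 is not divisible by 4 -> not a leap year

No


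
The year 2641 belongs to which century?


Century = (year - 1) // 100 + 1
= (2641 - 1) // 100 + 1
= 2640 // 100 + 1
= 26 + 1

27th century


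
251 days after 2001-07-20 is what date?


Start: 2001-07-20, add 251 days
July 2001 has 31 days: 31 - 20 = 11 days to July 31 -> 240 left
August 2001 has 31 days -> 209 left
September 2001 has 30 days -> 179 left
October 2001 has 31 days -> 148 left
November 2001 has 30 days -> 118 left
December 2001 has 31 days -> 87 left
January 2002 has 31 days -> 56 left
February 2002 has 28 days -> 28 left
March 2002: 28 <= 31 -> lands on March 28

Result: 2002-03-28


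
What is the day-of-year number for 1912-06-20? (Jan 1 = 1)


Date: June 20, 1912
Days in months 1 through 5: 152
Plus 20 days in June

Day of year: 172


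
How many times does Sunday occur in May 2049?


May 2049 has 31 days
Anchor: Jan 1, 2049. With p = 2049 - 1 = 2048: (p + p//4 - p//100 + p//400) mod 7 = (2048 + 512 - 20 + 5) mod 7 = 2545 mod 7 = 4 -> Friday (Mon=0 ... Sun=6)
Days before May (Jan-Apr): 120; May 1 index = (4 + 120) mod 7 = 5 -> Saturday
First Sunday is May 2
Sundays: 2, 9, 16, 23, 30

5 Sundays


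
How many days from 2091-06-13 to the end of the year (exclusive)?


Day of year: 164 of 365
Remaining = 365 - 164

201 days


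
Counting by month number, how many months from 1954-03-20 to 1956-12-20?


From March 1954 to December 1956
2 years * 12 = 24 months, plus 9 months = 33

33 months


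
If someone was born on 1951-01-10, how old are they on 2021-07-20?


Birth: 1951-01-10
Reference: 2021-07-20
Year difference: 2021 - 1951 = 70

70 years old


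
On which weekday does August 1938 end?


August 1938 has 31 days
Anchor: Jan 1, 1938. With p = 1938 - 1 = 1937: (p + p//4 - p//100 + p//400) mod 7 = (1937 + 484 - 19 + 4) mod 7 = 2406 mod 7 = 5 -> Saturday (Mon=0 ... Sun=6)
Days before August (Jan-Jul): 212; August 1 index = (5 + 212) mod 7 = 0 -> Monday
Last day offset: 31 - 1 = 30 days
Weekday index = (0 + 30) mod 7 = 2

Wednesday, August 31


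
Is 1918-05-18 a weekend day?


Anchor: Jan 1, 1918. With p = 1918 - 1 = 1917: (p + p//4 - p//100 + p//400) mod 7 = (1917 + 479 - 19 + 4) mod 7 = 2381 mod 7 = 1 -> Tuesday (Mon=0 ... Sun=6)
Day of year: 138; offset = 137
Weekday index = (1 + 137) mod 7 = 5 -> Saturday
Weekend days: Saturday, Sunday

Yes


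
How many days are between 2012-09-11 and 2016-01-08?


From 2012-09-11 to 2016-01-08
2012-09-11: days before September = 31 + 29 + 31 + 30 + 31 + 30 + 31 + 31 = 244 (2012 is a leap year); day of year = 244 + 11 = 255
2016-01-08: day of year = 8
Rest of 2012: 366 - 255 = 111
Full years 2013 (365), 2014 (365), 2015 (365): 1095
Total = 111 + 1095 + 8 = 1214

1214 days
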